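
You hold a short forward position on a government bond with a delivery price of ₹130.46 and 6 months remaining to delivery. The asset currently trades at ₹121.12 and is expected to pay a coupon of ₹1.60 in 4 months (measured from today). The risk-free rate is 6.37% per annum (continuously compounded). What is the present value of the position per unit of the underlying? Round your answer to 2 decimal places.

PV(remaining coupons) I = 1.60·e^(−0.0637·4/12) = 1.5664
Current forward F = (S − I)·e^(rT) = (121.12 − 1.5664)·e^(0.0637·6/12) = 119.5536 × 1.032363 = 123.4227
Value (long) = (F − K)·e^(−rT) = (123.4227 − 130.46) × 0.968652 = -6.8167
Short position value = −(long value) = ₹6.82

₹6.82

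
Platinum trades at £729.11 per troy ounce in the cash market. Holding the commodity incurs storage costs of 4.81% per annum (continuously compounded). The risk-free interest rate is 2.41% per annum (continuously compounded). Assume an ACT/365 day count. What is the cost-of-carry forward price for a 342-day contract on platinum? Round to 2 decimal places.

£780.14 per troy ounce

Net carry = r + u − y = 0.0241 + 0.0481 − 0.0000 = 0.0722
F = S·e^((r+u−y)T) = 729.11 · e^(0.0722 × 342/365) = 729.11 · e^0.067650
= 729.11 × 1.069991 = £780.14 per troy ounce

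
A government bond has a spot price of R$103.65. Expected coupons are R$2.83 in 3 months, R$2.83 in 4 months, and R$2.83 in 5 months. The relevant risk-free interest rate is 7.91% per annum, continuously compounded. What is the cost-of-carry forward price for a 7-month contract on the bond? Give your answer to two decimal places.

PV(coupons) I = 2.83·e^(−0.0791·3/12) + 2.83·e^(−0.0791·4/12) + 2.83·e^(−0.0791·5/12)
I = 2.7746 + 2.7564 + 2.7382 = 8.2692
F = (S − I)·e^(rT) = (103.65 − 8.2692) · e^(0.0791·7/12)
= 95.3808 · e^0.046142 = 95.3808 × 1.047223 = R$99.88

R$99.88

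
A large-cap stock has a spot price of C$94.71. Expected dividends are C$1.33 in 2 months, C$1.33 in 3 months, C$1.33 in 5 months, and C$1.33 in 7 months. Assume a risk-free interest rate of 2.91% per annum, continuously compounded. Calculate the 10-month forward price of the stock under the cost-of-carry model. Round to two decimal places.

C$91.64

PV(dividends) I = 1.33·e^(−0.0291·2/12) + 1.33·e^(−0.0291·3/12) + 1.33·e^(−0.0291·5/12) + 1.33·e^(−0.0291·7/12)
I = 1.3236 + 1.3204 + 1.3140 + 1.3076 = 5.2656
F = (S − I)·e^(rT) = (94.71 − 5.2656) · e^(0.0291·10/12)
= 89.4444 · e^0.024250 = 89.4444 × 1.024546 = C$91.64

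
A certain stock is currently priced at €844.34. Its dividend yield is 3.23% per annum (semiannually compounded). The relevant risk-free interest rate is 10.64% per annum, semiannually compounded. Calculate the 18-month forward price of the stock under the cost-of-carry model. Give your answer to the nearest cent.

€940.11

F = S · (1+r/2)^(2T) / (1+q/2)^(2T)
= 844.34 × 1.168241 / 1.049237 = 844.34 × 1.113420
F = €940.11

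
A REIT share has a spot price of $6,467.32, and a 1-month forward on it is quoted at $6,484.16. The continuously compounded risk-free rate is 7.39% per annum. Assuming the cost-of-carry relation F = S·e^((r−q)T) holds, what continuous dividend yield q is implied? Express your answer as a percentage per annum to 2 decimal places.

4.27%

From F = S·e^((r−q)T): (r − q) = ln(F/S)/T
ln(6484.16/6467.32) = ln(1.002604) = 0.002601
(r − q) = 0.002601 / (1/12) = 0.031212
q = r − ln(F/S)/T = 0.0739 − 0.031212 = 0.042688
q = 4.27%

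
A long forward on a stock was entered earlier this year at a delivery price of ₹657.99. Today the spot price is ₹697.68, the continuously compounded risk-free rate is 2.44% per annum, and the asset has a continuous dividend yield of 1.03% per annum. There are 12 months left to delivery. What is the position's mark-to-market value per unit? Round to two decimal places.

₹48.40

Current fair forward for the remaining 12 months: F = S·e^((r − q)·T), (r − q) = 0.0244 − 0.0103 = 0.0141
F = 697.68 · e^(0.0141 × 12/12) = 697.68 × 1.014200 = 707.5871
Value of long forward = (F − K)·e^(−rT) = (707.5871 − 657.99) · e^(−0.0244·12/12)
= 49.5971 × 0.975895 = 48.40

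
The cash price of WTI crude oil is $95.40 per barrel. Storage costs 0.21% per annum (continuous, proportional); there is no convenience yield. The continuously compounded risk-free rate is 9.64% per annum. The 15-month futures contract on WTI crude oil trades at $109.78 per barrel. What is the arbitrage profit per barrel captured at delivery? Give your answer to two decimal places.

$1.88 per barrel

Fair futures: F* = S·e^(carry·T), with carry = (r + u) = 0.0964 + 0.0021 = 0.0985
F* = 95.40 · e^(0.0985 × 15/12) = 95.40 · e^0.123125 = 95.40 × 1.131026 = $107.8999
Market $109.78 > fair $107.8999: forward overpriced → cash-and-carry (buy spot, short the forward).
At maturity, profit = |F_mkt − F*| = |109.78 − 107.8999| = $1.88 per barrel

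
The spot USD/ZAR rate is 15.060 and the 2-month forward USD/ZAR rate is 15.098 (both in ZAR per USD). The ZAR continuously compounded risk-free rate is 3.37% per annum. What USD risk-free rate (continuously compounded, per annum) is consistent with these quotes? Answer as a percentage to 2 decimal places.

1.86%

F = S·e^((r_ZAR − r_USD)T) ⇒ r_USD = r_ZAR − ln(F/S)/T
ln(15.098/15.060) = 0.002520; /(2/12) = 0.015120
r_USD = 0.0337 − 0.015120 = 0.018580
r_USD = 1.86%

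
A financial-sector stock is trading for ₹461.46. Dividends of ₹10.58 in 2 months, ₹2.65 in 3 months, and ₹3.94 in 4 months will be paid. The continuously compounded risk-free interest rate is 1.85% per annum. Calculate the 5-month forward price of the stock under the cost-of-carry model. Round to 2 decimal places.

₹447.80

PV(dividends) I = 10.58·e^(−0.0185·2/12) + 2.65·e^(−0.0185·3/12) + 3.94·e^(−0.0185·4/12)
I = 10.5474 + 2.6378 + 3.9158 = 17.1010
F = (S − I)·e^(rT) = (461.46 − 17.1010) · e^(0.0185·5/12)
= 444.3590 · e^0.007708 = 444.3590 × 1.007738 = ₹447.80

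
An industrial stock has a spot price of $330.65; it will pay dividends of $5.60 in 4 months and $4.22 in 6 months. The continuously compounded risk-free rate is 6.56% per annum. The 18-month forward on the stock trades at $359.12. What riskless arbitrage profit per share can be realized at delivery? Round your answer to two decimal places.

PV(dividends) I = 5.60·e^(−0.0656·4/12) + 4.22·e^(−0.0656·6/12) = 9.5627
Fair forward F* = (S − I)·e^(rT) = (330.65 − 9.5627)·e^0.098400 = 321.0873 × 1.103404 = 354.2890
Market $359.12 > fair 354.2890: forward overpriced → cash-and-carry (borrow at r, buy the stock and collect the dividends, short the forward).
Profit at T = |F_mkt − F*| = |359.12 − 354.2890| = $4.83 per share

$4.83 per share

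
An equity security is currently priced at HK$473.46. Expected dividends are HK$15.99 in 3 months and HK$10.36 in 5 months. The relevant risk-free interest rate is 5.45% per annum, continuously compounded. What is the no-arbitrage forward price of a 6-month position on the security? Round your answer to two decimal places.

PV(dividends) I = 15.99·e^(−0.0545·3/12) + 10.36·e^(−0.0545·5/12)
I = 15.7736 + 10.1274 = 25.9010
F = (S − I)·e^(rT) = (473.46 − 25.9010) · e^(0.0545·6/12)
= 447.5590 · e^0.027250 = 447.5590 × 1.027625 = HK$459.92

HK$459.92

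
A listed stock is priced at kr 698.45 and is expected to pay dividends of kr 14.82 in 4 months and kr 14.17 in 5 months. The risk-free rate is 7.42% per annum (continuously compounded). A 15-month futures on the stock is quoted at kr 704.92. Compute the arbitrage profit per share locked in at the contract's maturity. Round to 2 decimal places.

PV(dividends) I = 14.82·e^(−0.0742·4/12) + 14.17·e^(−0.0742·5/12) = 28.1966
Fair futures F* = (S − I)·e^(rT) = (698.45 − 28.1966)·e^0.092750 = 670.2534 × 1.097187 = 735.3933
Market kr 704.92 < fair 735.3933: forward underpriced → reverse cash-and-carry (short the stock, invest proceeds at r, pay the dividends, go long the forward).
Profit at T = |F_mkt − F*| = |704.92 − 735.3933| = kr 30.47 per share

kr 30.47 per share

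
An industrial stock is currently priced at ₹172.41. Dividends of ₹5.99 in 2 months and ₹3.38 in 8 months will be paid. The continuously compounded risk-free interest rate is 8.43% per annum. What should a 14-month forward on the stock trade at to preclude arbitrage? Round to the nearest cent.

PV(dividends) I = 5.99·e^(−0.0843·2/12) + 3.38·e^(−0.0843·8/12)
I = 5.9064 + 3.1953 = 9.1017
F = (S − I)·e^(rT) = (172.41 − 9.1017) · e^(0.0843·14/12)
= 163.3083 · e^0.098350 = 163.3083 × 1.103349 = ₹180.19

₹180.19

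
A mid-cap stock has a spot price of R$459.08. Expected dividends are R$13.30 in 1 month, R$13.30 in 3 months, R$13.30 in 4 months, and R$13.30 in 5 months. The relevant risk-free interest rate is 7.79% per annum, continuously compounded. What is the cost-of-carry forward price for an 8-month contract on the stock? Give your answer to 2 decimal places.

PV(dividends) I = 13.30·e^(−0.0779·1/12) + 13.30·e^(−0.0779·3/12) + 13.30·e^(−0.0779·4/12) + 13.30·e^(−0.0779·5/12)
I = 13.2139 + 13.0435 + 12.9591 + 12.8752 = 52.0917
F = (S − I)·e^(rT) = (459.08 − 52.0917) · e^(0.0779·8/12)
= 406.9883 · e^0.051933 = 406.9883 × 1.053305 = R$428.68

R$428.68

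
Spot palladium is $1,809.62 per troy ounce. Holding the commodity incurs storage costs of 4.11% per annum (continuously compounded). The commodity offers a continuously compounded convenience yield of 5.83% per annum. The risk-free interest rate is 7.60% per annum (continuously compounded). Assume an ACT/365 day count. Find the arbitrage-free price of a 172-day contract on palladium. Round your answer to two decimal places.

$1,860.46 per troy ounce

Net carry = r + u − y = 0.0760 + 0.0411 − 0.0583 = 0.0588
F = S·e^((r+u−y)T) = 1809.62 · e^(0.0588 × 172/365) = 1809.62 · e^0.02770849
= 1809.62 × 1.02809594 = $1,860.46 per troy ounce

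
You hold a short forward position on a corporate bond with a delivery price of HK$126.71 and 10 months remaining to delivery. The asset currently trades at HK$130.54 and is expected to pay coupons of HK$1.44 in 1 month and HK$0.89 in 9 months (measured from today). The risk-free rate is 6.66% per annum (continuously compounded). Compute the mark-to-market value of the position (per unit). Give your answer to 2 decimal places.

PV(remaining coupons) I = 1.44·e^(−0.0666·1/12) + 0.89·e^(−0.0666·9/12) = 2.2787
Current forward F = (S − I)·e^(rT) = (130.54 − 2.2787)·e^(0.0666·10/12) = 128.2613 × 1.057069 = 135.5810
Value (long) = (F − K)·e^(−rT) = (135.5810 − 126.71) × 0.946012 = 8.3921
Short position value = −(long value) = -HK$8.39

-HK$8.39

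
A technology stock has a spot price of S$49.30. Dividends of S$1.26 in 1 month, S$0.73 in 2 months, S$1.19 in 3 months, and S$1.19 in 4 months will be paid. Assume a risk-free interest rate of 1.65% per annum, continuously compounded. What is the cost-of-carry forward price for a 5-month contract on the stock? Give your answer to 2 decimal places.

PV(dividends) I = 1.26·e^(−0.0165·1/12) + 0.73·e^(−0.0165·2/12) + 1.19·e^(−0.0165·3/12) + 1.19·e^(−0.0165·4/12)
I = 1.2583 + 0.7280 + 1.1851 + 1.1835 = 4.3549
F = (S − I)·e^(rT) = (49.30 − 4.3549) · e^(0.0165·5/12)
= 44.9451 · e^0.006875 = 44.9451 × 1.006899 = S$45.26

S$45.26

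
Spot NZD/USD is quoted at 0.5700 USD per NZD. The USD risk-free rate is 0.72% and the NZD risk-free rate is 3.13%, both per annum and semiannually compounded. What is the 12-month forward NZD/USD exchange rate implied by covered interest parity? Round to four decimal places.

0.5566

By covered interest parity, F = S · (1+r_USD/2)^(2T) / (1+r_NZD/2)^(2T)
= 0.5700 × 1.007213 / 1.031545 = 0.5700 × 0.976412
F = 0.5566 USD per NZD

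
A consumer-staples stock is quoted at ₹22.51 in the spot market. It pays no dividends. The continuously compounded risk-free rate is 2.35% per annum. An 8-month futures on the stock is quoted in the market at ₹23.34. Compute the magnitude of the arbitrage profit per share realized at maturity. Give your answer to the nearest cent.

Fair futures: F* = S·e^(carry·T), with carry = r = 0.0235
F* = 22.51 · e^(0.0235 × 8/12) = 22.51 · e^0.015667 = 22.51 × 1.015790 = ₹22.8654
Market ₹23.34 > fair ₹22.8654: forward overpriced → cash-and-carry (buy spot, short the forward).
At maturity, profit = |F_mkt − F*| = |23.34 − 22.8654| = ₹0.47 per share

₹0.47 per share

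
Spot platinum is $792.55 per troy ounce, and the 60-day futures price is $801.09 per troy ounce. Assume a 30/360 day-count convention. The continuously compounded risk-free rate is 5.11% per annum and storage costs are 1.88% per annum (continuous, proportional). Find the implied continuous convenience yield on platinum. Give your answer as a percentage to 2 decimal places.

0.56%

F = S·e^((r+u−y)T) ⇒ (r+u−y) = ln(F/S)/T
ln(801.09/792.55) = 0.010718; /T ⇒ 0.064308
y = r + u − ln(F/S)/T = 0.0511 + 0.0188 − 0.064308 = 0.005592
y = 0.56%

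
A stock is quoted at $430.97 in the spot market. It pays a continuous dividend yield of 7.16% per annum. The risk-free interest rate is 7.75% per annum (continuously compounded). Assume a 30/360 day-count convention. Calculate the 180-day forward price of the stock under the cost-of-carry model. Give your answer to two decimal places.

F = S·e^((r − q)T) = 430.97 · e^((0.0775 − 0.0716) × 180/360)
= 430.97 · e^0.002950 = 430.97 × 1.002954
F = $432.24

$432.24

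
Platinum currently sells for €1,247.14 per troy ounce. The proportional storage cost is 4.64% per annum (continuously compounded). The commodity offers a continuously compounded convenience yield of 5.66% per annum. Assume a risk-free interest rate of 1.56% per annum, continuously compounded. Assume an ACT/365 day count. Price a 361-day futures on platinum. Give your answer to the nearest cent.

€1,253.82 per troy ounce

Net carry = r + u − y = 0.0156 + 0.0464 − 0.0566 = 0.0054
F = S·e^((r+u−y)T) = 1247.14 · e^(0.0054 × 361/365) = 1247.14 · e^0.00534082
= 1247.14 × 1.00535511 = €1,253.82 per troy ounce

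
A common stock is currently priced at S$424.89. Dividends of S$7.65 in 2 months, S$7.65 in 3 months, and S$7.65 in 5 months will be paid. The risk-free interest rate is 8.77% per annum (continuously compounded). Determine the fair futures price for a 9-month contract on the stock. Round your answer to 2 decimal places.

PV(dividends) I = 7.65·e^(−0.0877·2/12) + 7.65·e^(−0.0877·3/12) + 7.65·e^(−0.0877·5/12)
I = 7.5390 + 7.4841 + 7.3755 = 22.3986
F = (S − I)·e^(rT) = (424.89 − 22.3986) · e^(0.0877·9/12)
= 402.4914 · e^0.065775 = 402.4914 × 1.067986 = S$429.86

S$429.86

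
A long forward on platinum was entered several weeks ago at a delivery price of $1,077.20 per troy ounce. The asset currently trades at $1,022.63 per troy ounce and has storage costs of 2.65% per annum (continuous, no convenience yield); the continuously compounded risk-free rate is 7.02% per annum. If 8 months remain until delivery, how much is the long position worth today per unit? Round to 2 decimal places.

Current fair forward for the remaining 8 months: F = S·e^((r + u)·T), (r + u) = 0.0702 + 0.0265 = 0.0967
F = 1022.63 · e^(0.0967 × 8/12) = 1022.63 × 1.06659002 = 1090.7270
Value of long forward = (F − K)·e^(−rT) = (1090.7270 − 1077.20) · e^(−0.0702·8/12)
= 13.5270 × 0.95427823 = 12.91

$12.91 per troy ounce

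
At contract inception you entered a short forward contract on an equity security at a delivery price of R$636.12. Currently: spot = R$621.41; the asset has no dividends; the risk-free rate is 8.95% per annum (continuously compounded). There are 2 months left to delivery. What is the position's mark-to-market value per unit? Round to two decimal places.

R$5.29

Current fair forward for the remaining 2 months: F = S·e^(r·T), r = 0.0895
F = 621.41 · e^(0.0895 × 2/12) = 621.41 × 1.015028 = 630.7485
Value of long forward = (F − K)·e^(−rT) = (630.7485 − 636.12) · e^(−0.0895·2/12)
= -5.3715 × 0.985194 = -5.29
Short position value = −(long value) = R$5.29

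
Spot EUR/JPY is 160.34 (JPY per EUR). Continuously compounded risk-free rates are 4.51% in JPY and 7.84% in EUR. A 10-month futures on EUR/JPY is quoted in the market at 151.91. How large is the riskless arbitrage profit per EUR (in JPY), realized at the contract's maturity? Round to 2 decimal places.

Fair futures: F* = S·e^(carry·T), with carry = (r_JPY − r_EUR) = 0.0451 − 0.0784 = -0.0333
F* = 160.34 · e^(-0.0333 × 10/12) = 160.34 · e^-0.027750 = 160.34 × 0.972631 = 155.9517
Market 151.91 < fair 155.9517: forward underpriced → reverse cash-and-carry (short spot, go long the forward).
At maturity, profit = |F_mkt − F*| = |151.91 − 155.9517| = 4.04 per EUR (in JPY)

4.04 per EUR (in JPY)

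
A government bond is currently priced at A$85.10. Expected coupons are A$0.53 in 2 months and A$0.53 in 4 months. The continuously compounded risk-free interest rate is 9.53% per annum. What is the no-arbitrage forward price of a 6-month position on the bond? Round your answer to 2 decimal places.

A$88.17

PV(coupons) I = 0.53·e^(−0.0953·2/12) + 0.53·e^(−0.0953·4/12)
I = 0.5216 + 0.5134 = 1.0350
F = (S − I)·e^(rT) = (85.10 − 1.0350) · e^(0.0953·6/12)
= 84.0650 · e^0.047650 = 84.0650 × 1.048804 = A$88.17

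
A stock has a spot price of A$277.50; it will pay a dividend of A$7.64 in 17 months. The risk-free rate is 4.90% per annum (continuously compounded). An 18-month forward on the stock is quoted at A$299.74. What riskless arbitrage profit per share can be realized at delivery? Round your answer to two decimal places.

A$8.75 per share

PV(dividends) I = 7.64·e^(−0.0490·17/12) = 7.1276
Fair forward F* = (S − I)·e^(rT) = (277.50 − 7.1276)·e^0.073500 = 270.3724 × 1.076269 = 290.9934
Market A$299.74 > fair 290.9934: forward overpriced → cash-and-carry (borrow at r, buy the stock and collect the dividends, short the forward).
Profit at T = |F_mkt − F*| = |299.74 − 290.9934| = A$8.75 per share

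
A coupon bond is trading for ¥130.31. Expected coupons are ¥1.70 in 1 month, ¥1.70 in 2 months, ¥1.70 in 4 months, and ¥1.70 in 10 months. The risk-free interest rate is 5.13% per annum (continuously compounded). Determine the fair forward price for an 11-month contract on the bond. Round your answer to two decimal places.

¥129.58

PV(coupons) I = 1.70·e^(−0.0513·1/12) + 1.70·e^(−0.0513·2/12) + 1.70·e^(−0.0513·4/12) + 1.70·e^(−0.0513·10/12)
I = 1.6927 + 1.6855 + 1.6712 + 1.6289 = 6.6783
F = (S − I)·e^(rT) = (130.31 − 6.6783) · e^(0.0513·11/12)
= 123.6317 · e^0.047025 = 123.6317 × 1.048148 = ¥129.58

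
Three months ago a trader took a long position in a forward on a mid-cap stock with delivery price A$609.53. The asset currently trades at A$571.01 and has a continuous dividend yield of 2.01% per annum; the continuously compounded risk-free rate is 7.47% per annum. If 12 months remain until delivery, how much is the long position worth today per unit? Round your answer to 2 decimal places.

Current fair forward for the remaining 12 months: F = S·e^((r − q)·T), (r − q) = 0.0747 − 0.0201 = 0.0546
F = 571.01 · e^(0.0546 × 12/12) = 571.01 × 1.056118 = 603.0539
Value of long forward = (F − K)·e^(−rT) = (603.0539 − 609.53) · e^(−0.0747·12/12)
= -6.4761 × 0.928022 = -6.01

-A$6.01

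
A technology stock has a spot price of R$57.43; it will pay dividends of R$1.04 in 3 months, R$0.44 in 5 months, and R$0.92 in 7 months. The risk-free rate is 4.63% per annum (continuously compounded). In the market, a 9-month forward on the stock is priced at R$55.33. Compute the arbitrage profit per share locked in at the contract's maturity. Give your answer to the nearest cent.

R$1.69 per share

PV(dividends) I = 1.04·e^(−0.0463·3/12) + 0.44·e^(−0.0463·5/12) + 0.92·e^(−0.0463·7/12) = 2.3551
Fair forward F* = (S − I)·e^(rT) = (57.43 − 2.3551)·e^0.034725 = 55.0749 × 1.035335 = 57.0210
Market R$55.33 < fair 57.0210: forward underpriced → reverse cash-and-carry (short the stock, invest proceeds at r, pay the dividends, go long the forward).
Profit at T = |F_mkt − F*| = |55.33 − 57.0210| = R$1.69 per share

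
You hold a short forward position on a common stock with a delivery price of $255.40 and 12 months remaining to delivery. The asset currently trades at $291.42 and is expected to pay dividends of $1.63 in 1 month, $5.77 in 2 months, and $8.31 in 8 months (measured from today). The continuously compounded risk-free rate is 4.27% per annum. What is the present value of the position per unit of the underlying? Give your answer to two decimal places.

-$31.27

PV(remaining dividends) I = 1.63·e^(−0.0427·1/12) + 5.77·e^(−0.0427·2/12) + 8.31·e^(−0.0427·8/12) = 15.4301
Current forward F = (S − I)·e^(rT) = (291.42 − 15.4301)·e^(0.0427·12/12) = 275.9899 × 1.043625 = 288.0300
Value (long) = (F − K)·e^(−rT) = (288.0300 − 255.40) × 0.958199 = 31.2660
Short position value = −(long value) = -$31.27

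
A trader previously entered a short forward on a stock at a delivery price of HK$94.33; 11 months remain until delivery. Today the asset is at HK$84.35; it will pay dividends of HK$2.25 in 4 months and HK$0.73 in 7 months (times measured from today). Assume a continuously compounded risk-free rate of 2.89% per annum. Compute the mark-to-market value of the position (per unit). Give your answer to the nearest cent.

PV(remaining dividends) I = 2.25·e^(−0.0289·4/12) + 0.73·e^(−0.0289·7/12) = 2.9462
Current forward F = (S − I)·e^(rT) = (84.35 − 2.9462)·e^(0.0289·11/12) = 81.4038 × 1.026846 = 83.5892
Value (long) = (F − K)·e^(−rT) = (83.5892 − 94.33) × 0.973856 = -10.4600
Short position value = −(long value) = HK$10.46

HK$10.46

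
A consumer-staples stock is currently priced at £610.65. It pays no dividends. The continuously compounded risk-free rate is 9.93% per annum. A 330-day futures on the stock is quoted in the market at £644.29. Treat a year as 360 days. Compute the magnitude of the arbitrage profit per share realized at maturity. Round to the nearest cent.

Fair futures: F* = S·e^(carry·T), with carry = r = 0.0993
F* = 610.65 · e^(0.0993 × 330/360) = 610.65 · e^0.091025 = 610.65 × 1.095296 = £668.8425
Market £644.29 < fair £668.8425: forward underpriced → reverse cash-and-carry (short spot, go long the forward).
At maturity, profit = |F_mkt − F*| = |644.29 − 668.8425| = £24.55 per share

£24.55 per share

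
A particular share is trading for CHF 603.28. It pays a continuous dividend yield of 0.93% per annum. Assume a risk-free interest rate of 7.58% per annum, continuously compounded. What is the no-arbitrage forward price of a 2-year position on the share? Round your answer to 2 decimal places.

CHF 689.10

F = S·e^((r − q)T) = 603.28 · e^((0.0758 − 0.0093) × 2)
= 603.28 · e^0.133000 = 603.28 × 1.142250
F = CHF 689.10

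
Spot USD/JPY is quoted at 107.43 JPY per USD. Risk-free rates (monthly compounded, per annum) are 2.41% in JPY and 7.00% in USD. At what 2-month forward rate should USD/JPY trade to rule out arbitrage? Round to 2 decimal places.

By covered interest parity, F = S · (1+r_JPY/12)^(12T) / (1+r_USD/12)^(12T)
= 107.43 × 1.004021 / 1.011701 = 107.43 × 0.992409
F = 106.61 JPY per USD

106.61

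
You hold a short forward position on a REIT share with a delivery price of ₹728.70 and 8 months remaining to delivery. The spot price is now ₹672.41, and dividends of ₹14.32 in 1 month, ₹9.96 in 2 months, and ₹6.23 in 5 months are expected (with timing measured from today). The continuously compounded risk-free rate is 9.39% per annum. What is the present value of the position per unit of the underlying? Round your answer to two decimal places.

₹42.08

PV(remaining dividends) I = 14.32·e^(−0.0939·1/12) + 9.96·e^(−0.0939·2/12) + 6.23·e^(−0.0939·5/12) = 30.0047
Current forward F = (S − I)·e^(rT) = (672.41 − 30.0047)·e^(0.0939·8/12) = 642.4053 × 1.064601 = 683.9053
Value (long) = (F − K)·e^(−rT) = (683.9053 − 728.70) × 0.939319 = -42.0765
Short position value = −(long value) = ₹42.08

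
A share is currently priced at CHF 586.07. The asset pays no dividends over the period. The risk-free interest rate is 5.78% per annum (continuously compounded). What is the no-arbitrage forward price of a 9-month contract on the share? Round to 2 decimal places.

CHF 612.03

F = S·e^(rT) = 586.07 · e^(0.0578 × 9/12)
= 586.07 · e^0.043350 = 586.07 × 1.044303
F = CHF 612.03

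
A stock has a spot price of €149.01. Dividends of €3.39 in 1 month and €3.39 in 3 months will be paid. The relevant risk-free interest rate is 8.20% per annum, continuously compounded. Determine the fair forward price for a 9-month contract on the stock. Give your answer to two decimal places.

€151.35

PV(dividends) I = 3.39·e^(−0.0820·1/12) + 3.39·e^(−0.0820·3/12)
I = 3.3669 + 3.3212 = 6.6881
F = (S − I)·e^(rT) = (149.01 − 6.6881) · e^(0.0820·9/12)
= 142.3219 · e^0.061500 = 142.3219 × 1.063430 = €151.35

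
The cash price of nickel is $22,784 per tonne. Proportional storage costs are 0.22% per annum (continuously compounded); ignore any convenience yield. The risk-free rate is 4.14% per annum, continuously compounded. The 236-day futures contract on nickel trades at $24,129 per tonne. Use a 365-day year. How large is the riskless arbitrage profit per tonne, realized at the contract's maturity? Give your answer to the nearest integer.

$694 per tonne

Fair futures: F* = S·e^(carry·T), with carry = (r + u) = 0.0414 + 0.0022 = 0.0436
F* = 22784 · e^(0.0436 × 236/365) = 22784 · e^0.028191 = 22784 × 1.028592 = $23435.4401
Market $24129 > fair $23435.4401: forward overpriced → cash-and-carry (buy spot, short the forward).
At maturity, profit = |F_mkt − F*| = |24129 − 23435.4401| = $694 per tonne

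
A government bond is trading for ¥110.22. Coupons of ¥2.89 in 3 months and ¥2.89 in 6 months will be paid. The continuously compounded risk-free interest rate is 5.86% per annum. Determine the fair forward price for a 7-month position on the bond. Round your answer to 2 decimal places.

PV(coupons) I = 2.89·e^(−0.0586·3/12) + 2.89·e^(−0.0586·6/12)
I = 2.8480 + 2.8066 = 5.6546
F = (S − I)·e^(rT) = (110.22 − 5.6546) · e^(0.0586·7/12)
= 104.5654 · e^0.034183 = 104.5654 × 1.034774 = ¥108.20

¥108.20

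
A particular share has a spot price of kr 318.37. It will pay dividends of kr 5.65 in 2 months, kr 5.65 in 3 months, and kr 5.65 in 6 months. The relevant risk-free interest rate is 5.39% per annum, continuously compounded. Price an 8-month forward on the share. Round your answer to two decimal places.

kr 312.73

PV(dividends) I = 5.65·e^(−0.0539·2/12) + 5.65·e^(−0.0539·3/12) + 5.65·e^(−0.0539·6/12)
I = 5.5995 + 5.5744 + 5.4998 = 16.6737
F = (S − I)·e^(rT) = (318.37 − 16.6737) · e^(0.0539·8/12)
= 301.6963 · e^0.035933 = 301.6963 × 1.036586 = kr 312.73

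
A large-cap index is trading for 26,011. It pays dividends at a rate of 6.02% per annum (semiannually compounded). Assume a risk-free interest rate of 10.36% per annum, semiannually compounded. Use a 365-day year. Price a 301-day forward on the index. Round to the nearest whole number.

F = S · (1+r/2)^(2T) / (1+q/2)^(2T)
= 26011 × 1.086863 / 1.050128 = 26011 × 1.034981
F = 26,921

26,921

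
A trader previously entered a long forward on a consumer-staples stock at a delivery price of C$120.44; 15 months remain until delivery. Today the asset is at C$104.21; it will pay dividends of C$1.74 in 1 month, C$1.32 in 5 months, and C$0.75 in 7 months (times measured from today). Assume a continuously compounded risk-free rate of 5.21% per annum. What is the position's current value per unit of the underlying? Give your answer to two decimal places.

-C$12.39

PV(remaining dividends) I = 1.74·e^(−0.0521·1/12) + 1.32·e^(−0.0521·5/12) + 0.75·e^(−0.0521·7/12) = 3.7517
Current forward F = (S − I)·e^(rT) = (104.21 − 3.7517)·e^(0.0521·15/12) = 100.4583 × 1.067292 = 107.2183
Value (long) = (F − K)·e^(−rT) = (107.2183 − 120.44) × 0.936950 = -12.3881
Value = -C$12.39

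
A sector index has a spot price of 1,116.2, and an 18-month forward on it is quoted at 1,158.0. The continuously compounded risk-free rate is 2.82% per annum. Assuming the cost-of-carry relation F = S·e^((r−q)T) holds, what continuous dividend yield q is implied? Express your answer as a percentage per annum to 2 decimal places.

0.37%

From F = S·e^((r−q)T): (r − q) = ln(F/S)/T
ln(1158.0/1116.2) = ln(1.037448) = 0.036764
(r − q) = 0.036764 / (18/12) = 0.024509
q = r − ln(F/S)/T = 0.0282 − 0.024509 = 0.003691
q = 0.37%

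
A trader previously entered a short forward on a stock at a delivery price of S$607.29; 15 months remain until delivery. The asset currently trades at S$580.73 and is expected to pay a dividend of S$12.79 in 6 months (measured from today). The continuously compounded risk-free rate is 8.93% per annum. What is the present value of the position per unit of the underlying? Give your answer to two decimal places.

PV(remaining dividends) I = 12.79·e^(−0.0893·6/12) = 12.2315
Current forward F = (S − I)·e^(rT) = (580.73 − 12.2315)·e^(0.0893·15/12) = 568.4985 × 1.118093 = 635.6342
Value (long) = (F − K)·e^(−rT) = (635.6342 − 607.29) × 0.894380 = 25.3505
Short position value = −(long value) = -S$25.35

-S$25.35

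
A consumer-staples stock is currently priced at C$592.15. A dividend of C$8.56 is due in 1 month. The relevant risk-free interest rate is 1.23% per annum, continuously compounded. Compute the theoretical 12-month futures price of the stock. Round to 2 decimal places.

PV(dividends) I = 8.56·e^(−0.0123·1/12)
I = 8.5512
F = (S − I)·e^(rT) = (592.15 − 8.5512) · e^(0.0123·12/12)
= 583.5988 · e^0.012300 = 583.5988 × 1.012376 = C$590.82

C$590.82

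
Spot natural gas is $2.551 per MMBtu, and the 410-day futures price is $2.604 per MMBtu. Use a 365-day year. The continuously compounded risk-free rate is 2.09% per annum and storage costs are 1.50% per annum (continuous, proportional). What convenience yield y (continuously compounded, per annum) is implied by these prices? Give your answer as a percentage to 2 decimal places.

F = S·e^((r+u−y)T) ⇒ (r+u−y) = ln(F/S)/T
ln(2.604/2.551) = 0.020563; /T ⇒ 0.018306
y = r + u − ln(F/S)/T = 0.0209 + 0.0150 − 0.018306 = 0.017594
y = 1.76%

1.76%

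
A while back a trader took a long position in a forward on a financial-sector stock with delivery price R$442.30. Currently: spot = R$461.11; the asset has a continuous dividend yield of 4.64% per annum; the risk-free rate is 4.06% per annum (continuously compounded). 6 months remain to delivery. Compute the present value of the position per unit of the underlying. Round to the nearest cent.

Current fair forward for the remaining 6 months: F = S·e^((r − q)·T), (r − q) = 0.0406 − 0.0464 = -0.0058
F = 461.11 · e^(-0.0058 × 6/12) = 461.11 × 0.997104 = 459.7746
Value of long forward = (F − K)·e^(−rT) = (459.7746 − 442.30) · e^(−0.0406·6/12)
= 17.4746 × 0.979905 = 17.12

R$17.12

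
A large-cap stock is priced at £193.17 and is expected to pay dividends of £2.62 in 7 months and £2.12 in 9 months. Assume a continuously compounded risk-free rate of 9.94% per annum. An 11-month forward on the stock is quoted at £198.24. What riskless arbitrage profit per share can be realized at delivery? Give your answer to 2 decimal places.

£8.49 per share

PV(dividends) I = 2.62·e^(−0.0994·7/12) + 2.12·e^(−0.0994·9/12) = 4.4401
Fair forward F* = (S − I)·e^(rT) = (193.17 − 4.4401)·e^0.091117 = 188.7299 × 1.095397 = 206.7342
Market £198.24 < fair 206.7342: forward underpriced → reverse cash-and-carry (short the stock, invest proceeds at r, pay the dividends, go long the forward).
Profit at T = |F_mkt − F*| = |198.24 − 206.7342| = £8.49 per share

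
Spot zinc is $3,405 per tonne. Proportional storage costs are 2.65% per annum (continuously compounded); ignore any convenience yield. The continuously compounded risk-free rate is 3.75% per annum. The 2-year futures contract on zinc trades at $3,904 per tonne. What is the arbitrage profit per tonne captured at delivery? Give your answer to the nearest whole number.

$34 per tonne

Fair futures: F* = S·e^(carry·T), with carry = (r + u) = 0.0375 + 0.0265 = 0.0640
F* = 3405 · e^(0.0640 × 2) = 3405 · e^0.128000 = 3405 × 1.136553 = $3869.9630
Market $3904 > fair $3869.9630: forward overpriced → cash-and-carry (buy spot, short the forward).
At maturity, profit = |F_mkt − F*| = |3904 − 3869.9630| = $34 per tonne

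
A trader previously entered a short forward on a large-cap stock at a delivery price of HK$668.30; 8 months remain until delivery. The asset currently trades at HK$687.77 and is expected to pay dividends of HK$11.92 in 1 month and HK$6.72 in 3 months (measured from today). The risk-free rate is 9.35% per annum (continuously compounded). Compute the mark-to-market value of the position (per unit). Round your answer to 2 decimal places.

PV(remaining dividends) I = 11.92·e^(−0.0935·1/12) + 6.72·e^(−0.0935·3/12) = 18.3922
Current forward F = (S − I)·e^(rT) = (687.77 − 18.3922)·e^(0.0935·8/12) = 669.3778 × 1.064317 = 712.4302
Value (long) = (F − K)·e^(−rT) = (712.4302 − 668.30) × 0.939570 = 41.4634
Short position value = −(long value) = -HK$41.46

-HK$41.46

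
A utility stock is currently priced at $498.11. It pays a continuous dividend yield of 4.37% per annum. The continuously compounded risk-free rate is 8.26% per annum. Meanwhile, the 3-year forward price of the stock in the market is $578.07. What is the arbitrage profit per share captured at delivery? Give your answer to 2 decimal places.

$18.30 per share

Fair forward: F* = S·e^(carry·T), with carry = (r − q) = 0.0826 − 0.0437 = 0.0389
F* = 498.11 · e^(0.0389 × 3) = 498.11 · e^0.116700 = 498.11 × 1.123782 = $559.7671
Market $578.07 > fair $559.7671: forward overpriced → cash-and-carry (buy spot, short the forward).
At maturity, profit = |F_mkt − F*| = |578.07 − 559.7671| = $18.30 per share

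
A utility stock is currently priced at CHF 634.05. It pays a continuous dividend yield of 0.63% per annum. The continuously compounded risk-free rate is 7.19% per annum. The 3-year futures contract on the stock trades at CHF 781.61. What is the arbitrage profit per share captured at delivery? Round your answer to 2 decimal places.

Fair futures: F* = S·e^(carry·T), with carry = (r − q) = 0.0719 − 0.0063 = 0.0656
F* = 634.05 · e^(0.0656 × 3) = 634.05 · e^0.196800 = 634.05 × 1.217501 = CHF 771.9565
Market CHF 781.61 > fair CHF 771.9565: forward overpriced → cash-and-carry (buy spot, short the forward).
At maturity, profit = |F_mkt − F*| = |781.61 − 771.9565| = CHF 9.65 per share

CHF 9.65 per share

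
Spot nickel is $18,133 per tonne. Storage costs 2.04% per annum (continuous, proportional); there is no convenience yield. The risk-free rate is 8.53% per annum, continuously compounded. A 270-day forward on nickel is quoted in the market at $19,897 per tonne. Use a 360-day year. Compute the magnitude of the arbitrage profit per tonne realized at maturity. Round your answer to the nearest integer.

Fair forward: F* = S·e^(carry·T), with carry = (r + u) = 0.0853 + 0.0204 = 0.1057
F* = 18133 · e^(0.1057 × 270/360) = 18133 · e^0.079275 = 18133 × 1.082502 = $19629.0088
Market $19897 > fair $19629.0088: forward overpriced → cash-and-carry (buy spot, short the forward).
At maturity, profit = |F_mkt − F*| = |19897 − 19629.0088| = $268 per tonne

$268 per tonne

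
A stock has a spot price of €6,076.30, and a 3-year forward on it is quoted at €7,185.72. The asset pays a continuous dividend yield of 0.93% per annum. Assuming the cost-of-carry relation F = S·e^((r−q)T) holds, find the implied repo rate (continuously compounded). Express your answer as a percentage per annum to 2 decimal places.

From F = S·e^((r−q)T): (r − q) = ln(F/S)/T
ln(7185.72/6076.30) = ln(1.182582) = 0.167700
(r − q) = 0.167700 / (3) = 0.055900
r = ln(F/S)/T + q = 0.055900 + 0.0093 = 0.065200
r = 6.52%

6.52%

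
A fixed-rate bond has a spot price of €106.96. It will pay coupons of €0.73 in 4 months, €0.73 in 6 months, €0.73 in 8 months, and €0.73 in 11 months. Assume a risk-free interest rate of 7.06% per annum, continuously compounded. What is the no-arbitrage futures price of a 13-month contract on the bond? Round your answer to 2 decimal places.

€112.44

PV(coupons) I = 0.73·e^(−0.0706·4/12) + 0.73·e^(−0.0706·6/12) + 0.73·e^(−0.0706·8/12) + 0.73·e^(−0.0706·11/12)
I = 0.7130 + 0.7047 + 0.6964 + 0.6843 = 2.7984
F = (S − I)·e^(rT) = (106.96 − 2.7984) · e^(0.0706·13/12)
= 104.1616 · e^0.076483 = 104.1616 × 1.079484 = €112.44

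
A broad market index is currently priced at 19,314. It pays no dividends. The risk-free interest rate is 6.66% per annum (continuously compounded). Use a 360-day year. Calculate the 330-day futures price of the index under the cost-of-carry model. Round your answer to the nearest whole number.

20,530

F = S·e^(rT) = 19314 · e^(0.0666 × 330/360)
= 19314 · e^0.061050 = 19314 × 1.062952
F = 20,530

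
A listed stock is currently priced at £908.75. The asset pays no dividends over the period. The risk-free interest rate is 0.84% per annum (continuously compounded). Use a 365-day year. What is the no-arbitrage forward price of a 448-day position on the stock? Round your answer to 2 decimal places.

£918.17

F = S·e^(rT) = 908.75 · e^(0.0084 × 448/365)
= 908.75 · e^0.010310 = 908.75 × 1.010363
F = £918.17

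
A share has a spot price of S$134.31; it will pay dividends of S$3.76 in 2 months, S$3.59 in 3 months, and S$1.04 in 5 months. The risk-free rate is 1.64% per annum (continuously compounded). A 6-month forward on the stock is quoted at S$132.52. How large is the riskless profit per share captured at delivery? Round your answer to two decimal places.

PV(dividends) I = 3.76·e^(−0.0164·2/12) + 3.59·e^(−0.0164·3/12) + 1.04·e^(−0.0164·5/12) = 8.3580
Fair forward F* = (S − I)·e^(rT) = (134.31 − 8.3580)·e^0.008200 = 125.9520 × 1.008234 = 126.9891
Market S$132.52 > fair 126.9891: forward overpriced → cash-and-carry (borrow at r, buy the stock and collect the dividends, short the forward).
Profit at T = |F_mkt − F*| = |132.52 − 126.9891| = S$5.53 per share

S$5.53 per share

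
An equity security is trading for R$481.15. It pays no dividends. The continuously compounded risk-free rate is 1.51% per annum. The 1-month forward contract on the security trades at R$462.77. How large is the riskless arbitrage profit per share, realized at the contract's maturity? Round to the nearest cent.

R$18.99 per share

Fair forward: F* = S·e^(carry·T), with carry = r = 0.0151
F* = 481.15 · e^(0.0151 × 1/12) = 481.15 · e^0.001258 = 481.15 × 1.001259 = R$481.7558
Market R$462.77 < fair R$481.7558: forward underpriced → reverse cash-and-carry (short spot, go long the forward).
At maturity, profit = |F_mkt − F*| = |462.77 − 481.7558| = R$18.99 per share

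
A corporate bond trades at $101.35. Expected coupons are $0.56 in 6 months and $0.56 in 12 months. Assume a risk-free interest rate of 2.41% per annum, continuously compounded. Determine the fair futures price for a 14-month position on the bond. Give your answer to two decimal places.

PV(coupons) I = 0.56·e^(−0.0241·6/12) + 0.56·e^(−0.0241·12/12)
I = 0.5533 + 0.5467 = 1.1000
F = (S − I)·e^(rT) = (101.35 − 1.1000) · e^(0.0241·14/12)
= 100.2500 · e^0.028117 = 100.2500 × 1.028516 = $103.11

$103.11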